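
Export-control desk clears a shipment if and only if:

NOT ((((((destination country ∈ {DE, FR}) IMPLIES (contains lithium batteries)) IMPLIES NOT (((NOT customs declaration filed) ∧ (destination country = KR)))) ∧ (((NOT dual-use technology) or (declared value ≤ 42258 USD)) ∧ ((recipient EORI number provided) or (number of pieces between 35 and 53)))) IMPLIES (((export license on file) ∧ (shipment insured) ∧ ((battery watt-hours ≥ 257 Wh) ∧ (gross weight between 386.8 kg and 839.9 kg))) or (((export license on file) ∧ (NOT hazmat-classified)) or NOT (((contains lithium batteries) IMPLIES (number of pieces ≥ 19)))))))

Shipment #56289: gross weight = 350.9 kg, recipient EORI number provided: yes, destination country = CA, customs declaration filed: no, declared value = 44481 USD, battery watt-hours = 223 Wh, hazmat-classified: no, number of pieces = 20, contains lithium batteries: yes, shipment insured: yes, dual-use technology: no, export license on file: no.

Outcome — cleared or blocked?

Cleared

Atomic conditions:
  destination country ∈ {DE, FR}: CA is not in the set → false
  contains lithium batteries: yes → true
  NOT customs declaration filed: no → true
  destination country = KR: CA == KR is false
  NOT dual-use technology: no → true
  declared value ≤ 42258 USD: 44481 ≤ 42258 is false
  recipient EORI number provided: yes → true
  number of pieces between 35 and 53: 20 in [35, 53] is false
  export license on file: no → false
  shipment insured: yes → true
  battery watt-hours ≥ 257 Wh: 223 ≥ 257 is false
  gross weight between 386.8 kg and 839.9 kg: 350.9 in [386.8, 839.9] is false
  NOT hazmat-classified: no → true
  number of pieces ≥ 19: 20 ≥ 19 is true
Combine:
[1.1.1.1] false → true (antecedent false ⇒ implication holds) = true
[1.1.1.2.1] true AND false = false
[1.1.1.2] NOT false = true
[1.1.1] true → true = true
[1.1.2.1] true OR false = true
[1.1.2.2] true OR false = true
[1.1.2] true AND true = true
[1.1] true AND true = true
[1.2.1.3] false AND false = false
[1.2.1] false AND true AND false = false
[1.2.2.1] false AND true = false
[1.2.2.2.1] true → true = true
[1.2.2.2] NOT true = false
[1.2.2] false OR false = false
[1.2] false OR false = false
[1] true → false = false
[root] NOT false = true
Overall: true → cleared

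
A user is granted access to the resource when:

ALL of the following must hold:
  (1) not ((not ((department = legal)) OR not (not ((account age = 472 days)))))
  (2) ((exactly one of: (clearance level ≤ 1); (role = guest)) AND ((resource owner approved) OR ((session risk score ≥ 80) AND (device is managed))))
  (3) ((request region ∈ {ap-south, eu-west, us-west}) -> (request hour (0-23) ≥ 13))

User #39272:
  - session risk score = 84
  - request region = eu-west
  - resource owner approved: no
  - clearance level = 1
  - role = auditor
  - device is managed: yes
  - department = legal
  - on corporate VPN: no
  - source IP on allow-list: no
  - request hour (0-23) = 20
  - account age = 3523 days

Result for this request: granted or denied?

Atomic conditions:
  department = legal: legal == legal is true
  account age = 472 days: 3523 == 472 is false
  clearance level ≤ 1: 1 ≤ 1 is true
  role = guest: auditor == guest is false
  resource owner approved: no → false
  session risk score ≥ 80: 84 ≥ 80 is true
  device is managed: yes → true
  request region ∈ {ap-south, eu-west, us-west}: eu-west is in the set → true
  request hour (0-23) ≥ 13: 20 ≥ 13 is true
Combine:
[1.1.1] NOT true = false
[1.1.2.1] NOT false = true
[1.1.2] NOT true = false
[1.1] false OR false = false
[1] NOT false = true
[2.1] exactly-one(true, false) = true
[2.2.2] true AND true = true
[2.2] false OR true = true
[2] true AND true = true
[3] true → true = true
[root] true AND true AND true = true
Overall: true → granted

Granted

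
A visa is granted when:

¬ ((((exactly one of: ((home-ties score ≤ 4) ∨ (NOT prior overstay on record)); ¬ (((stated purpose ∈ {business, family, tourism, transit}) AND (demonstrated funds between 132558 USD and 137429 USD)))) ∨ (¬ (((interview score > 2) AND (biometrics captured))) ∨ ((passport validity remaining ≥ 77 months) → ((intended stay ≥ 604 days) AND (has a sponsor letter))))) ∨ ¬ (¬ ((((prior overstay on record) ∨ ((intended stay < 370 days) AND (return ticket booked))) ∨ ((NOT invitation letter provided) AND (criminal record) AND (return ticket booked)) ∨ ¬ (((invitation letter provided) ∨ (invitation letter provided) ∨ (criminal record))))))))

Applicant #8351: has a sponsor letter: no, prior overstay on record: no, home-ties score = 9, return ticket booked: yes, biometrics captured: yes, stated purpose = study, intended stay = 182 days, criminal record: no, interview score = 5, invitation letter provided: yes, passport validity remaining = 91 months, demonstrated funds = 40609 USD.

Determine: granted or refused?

Refused

Atomic conditions:
  home-ties score ≤ 4: 9 ≤ 4 is false
  NOT prior overstay on record: no → true
  stated purpose ∈ {business, family, tourism, transit}: study is not in the set → false
  demonstrated funds between 132558 USD and 137429 USD: 40609 in [132558, 137429] is false
  interview score > 2: 5 > 2 is true
  biometrics captured: yes → true
  passport validity remaining ≥ 77 months: 91 ≥ 77 is true
  intended stay ≥ 604 days: 182 ≥ 604 is false
  has a sponsor letter: no → false
  prior overstay on record: no → false
  intended stay < 370 days: 182 < 370 is true
  return ticket booked: yes → true
  NOT invitation letter provided: yes → false
  criminal record: no → false
  invitation letter provided: yes → true
Combine:
[1.1.1.1] false OR true = true
[1.1.1.2.1] false AND false = false
[1.1.1.2] NOT false = true
[1.1.1] exactly-one(true, true) = false
[1.1.2.1.1] true AND true = true
[1.1.2.1] NOT true = false
[1.1.2.2.2] false AND false = false
[1.1.2.2] true → false = false
[1.1.2] false OR false = false
[1.1] false OR false = false
[1.2.1.1.1.2] true AND true = true
[1.2.1.1.1] false OR true = true
[1.2.1.1.2] false AND false AND true = false
[1.2.1.1.3.1] true OR true OR false = true
[1.2.1.1.3] NOT true = false
[1.2.1.1] true OR false OR false = true
[1.2.1] NOT true = false
[1.2] NOT false = true
[1] false OR true = true
[root] NOT true = false
Overall: false → refused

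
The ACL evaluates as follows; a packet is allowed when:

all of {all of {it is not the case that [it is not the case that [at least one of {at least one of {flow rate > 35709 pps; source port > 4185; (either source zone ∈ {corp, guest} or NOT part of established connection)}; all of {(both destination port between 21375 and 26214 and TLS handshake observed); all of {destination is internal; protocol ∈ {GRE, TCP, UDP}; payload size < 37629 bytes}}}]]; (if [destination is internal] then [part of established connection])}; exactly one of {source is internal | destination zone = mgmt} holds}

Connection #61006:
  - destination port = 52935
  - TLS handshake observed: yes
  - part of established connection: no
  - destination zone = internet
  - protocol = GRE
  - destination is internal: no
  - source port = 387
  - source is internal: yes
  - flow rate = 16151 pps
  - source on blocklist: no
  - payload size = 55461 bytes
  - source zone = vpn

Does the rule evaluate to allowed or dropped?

Allowed

Atomic conditions:
  flow rate > 35709 pps: 16151 > 35709 is false
  source port > 4185: 387 > 4185 is false
  source zone ∈ {corp, guest}: vpn is not in the set → false
  NOT part of established connection: no → true
  destination port between 21375 and 26214: 52935 in [21375, 26214] is false
  TLS handshake observed: yes → true
  destination is internal: no → false
  protocol ∈ {GRE, TCP, UDP}: GRE is in the set → true
  payload size < 37629 bytes: 55461 < 37629 is false
  part of established connection: no → false
  source is internal: yes → true
  destination zone = mgmt: internet == mgmt is false
Combine:
[1.1.1.1.1.3] false OR true = true
[1.1.1.1.1] false OR false OR true = true
[1.1.1.1.2.1] false AND true = false
[1.1.1.1.2.2] false AND true AND false = false
[1.1.1.1.2] false AND false = false
[1.1.1.1] true OR false = true
[1.1.1] NOT true = false
[1.1] NOT false = true
[1.2] false → false (antecedent false ⇒ implication holds) = true
[1] true AND true = true
[2] exactly-one(true, false) = true
[root] true AND true = true
Overall: true → allowed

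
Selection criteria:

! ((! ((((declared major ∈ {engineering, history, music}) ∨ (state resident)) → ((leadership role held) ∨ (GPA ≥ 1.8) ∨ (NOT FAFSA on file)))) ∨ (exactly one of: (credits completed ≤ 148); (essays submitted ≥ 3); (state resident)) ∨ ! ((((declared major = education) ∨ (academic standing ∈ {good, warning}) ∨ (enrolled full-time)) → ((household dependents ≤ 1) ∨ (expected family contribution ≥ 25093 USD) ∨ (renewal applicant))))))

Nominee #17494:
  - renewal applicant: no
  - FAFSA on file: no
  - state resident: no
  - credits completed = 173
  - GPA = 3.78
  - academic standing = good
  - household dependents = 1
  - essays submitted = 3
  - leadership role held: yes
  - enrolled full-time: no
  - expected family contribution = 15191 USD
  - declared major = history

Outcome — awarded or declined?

Declined

Atomic conditions:
  declared major ∈ {engineering, history, music}: history is in the set → true
  state resident: no → false
  leadership role held: yes → true
  GPA ≥ 1.8: 3.78 ≥ 1.8 is true
  NOT FAFSA on file: no → true
  credits completed ≤ 148: 173 ≤ 148 is false
  essays submitted ≥ 3: 3 ≥ 3 is true
  declared major = education: history == education is false
  academic standing ∈ {good, warning}: good is in the set → true
  enrolled full-time: no → false
  household dependents ≤ 1: 1 ≤ 1 is true
  expected family contribution ≥ 25093 USD: 15191 ≥ 25093 is false
  renewal applicant: no → false
Combine:
[1.1.1.1] true OR false = true
[1.1.1.2] true OR true OR true = true
[1.1.1] true → true = true
[1.1] NOT true = false
[1.2] exactly-one(false, true, false) = true
[1.3.1.1] false OR true OR false = true
[1.3.1.2] true OR false OR false = true
[1.3.1] true → true = true
[1.3] NOT true = false
[1] false OR true OR false = true
[root] NOT true = false
Overall: false → declined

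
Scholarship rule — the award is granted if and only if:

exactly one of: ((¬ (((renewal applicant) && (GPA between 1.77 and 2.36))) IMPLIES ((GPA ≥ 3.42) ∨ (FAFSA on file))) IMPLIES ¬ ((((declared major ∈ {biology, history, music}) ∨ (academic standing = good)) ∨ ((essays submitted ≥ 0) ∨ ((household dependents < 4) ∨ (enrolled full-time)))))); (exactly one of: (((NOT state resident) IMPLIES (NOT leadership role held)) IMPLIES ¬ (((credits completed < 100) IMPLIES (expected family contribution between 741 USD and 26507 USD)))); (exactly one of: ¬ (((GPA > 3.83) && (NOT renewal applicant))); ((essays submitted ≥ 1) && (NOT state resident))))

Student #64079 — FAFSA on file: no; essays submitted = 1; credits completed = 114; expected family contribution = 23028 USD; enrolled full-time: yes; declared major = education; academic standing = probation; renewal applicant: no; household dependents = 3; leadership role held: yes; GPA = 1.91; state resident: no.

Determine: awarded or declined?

Declined

Atomic conditions:
  renewal applicant: no → false
  GPA between 1.77 and 2.36: 1.91 in [1.77, 2.36] is true
  GPA ≥ 3.42: 1.91 ≥ 3.42 is false
  FAFSA on file: no → false
  declared major ∈ {biology, history, music}: education is not in the set → false
  academic standing = good: probation == good is false
  essays submitted ≥ 0: 1 ≥ 0 is true
  household dependents < 4: 3 < 4 is true
  enrolled full-time: yes → true
  NOT state resident: no → true
  NOT leadership role held: yes → false
  credits completed < 100: 114 < 100 is false
  expected family contribution between 741 USD and 26507 USD: 23028 in [741, 26507] is true
  GPA > 3.83: 1.91 > 3.83 is false
  NOT renewal applicant: no → true
  essays submitted ≥ 1: 1 ≥ 1 is true
Combine:
[1.1.1.1] false AND true = false
[1.1.1] NOT false = true
[1.1.2] false OR false = false
[1.1] true → false = false
[1.2.1.1] false OR false = false
[1.2.1.2.2] true OR true = true
[1.2.1.2] true OR true = true
[1.2.1] false OR true = true
[1.2] NOT true = false
[1] false → false (antecedent false ⇒ implication holds) = true
[2.1.1] true → false = false
[2.1.2.1] false → true (antecedent false ⇒ implication holds) = true
[2.1.2] NOT true = false
[2.1] false → false (antecedent false ⇒ implication holds) = true
[2.2.1.1] false AND true = false
[2.2.1] NOT false = true
[2.2.2] true AND true = true
[2.2] exactly-one(true, true) = false
[2] exactly-one(true, false) = true
[root] exactly-one(true, true) = false
Overall: false → declined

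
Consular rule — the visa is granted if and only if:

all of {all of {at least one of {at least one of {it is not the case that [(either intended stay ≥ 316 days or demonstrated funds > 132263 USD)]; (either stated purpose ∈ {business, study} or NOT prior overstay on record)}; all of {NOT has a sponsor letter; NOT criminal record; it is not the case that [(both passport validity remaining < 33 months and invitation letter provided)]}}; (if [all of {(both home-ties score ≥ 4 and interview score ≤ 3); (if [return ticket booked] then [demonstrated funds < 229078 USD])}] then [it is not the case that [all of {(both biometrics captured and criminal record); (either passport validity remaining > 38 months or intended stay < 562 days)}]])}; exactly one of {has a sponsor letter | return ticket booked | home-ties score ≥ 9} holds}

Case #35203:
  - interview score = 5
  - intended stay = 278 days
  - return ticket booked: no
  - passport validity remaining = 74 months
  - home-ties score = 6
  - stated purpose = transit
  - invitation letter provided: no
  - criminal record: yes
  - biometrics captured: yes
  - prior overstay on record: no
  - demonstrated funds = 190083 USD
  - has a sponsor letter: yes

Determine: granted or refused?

Atomic conditions:
  intended stay ≥ 316 days: 278 ≥ 316 is false
  demonstrated funds > 132263 USD: 190083 > 132263 is true
  stated purpose ∈ {business, study}: transit is not in the set → false
  NOT prior overstay on record: no → true
  NOT has a sponsor letter: yes → false
  NOT criminal record: yes → false
  passport validity remaining < 33 months: 74 < 33 is false
  invitation letter provided: no → false
  home-ties score ≥ 4: 6 ≥ 4 is true
  interview score ≤ 3: 5 ≤ 3 is false
  return ticket booked: no → false
  demonstrated funds < 229078 USD: 190083 < 229078 is true
  biometrics captured: yes → true
  criminal record: yes → true
  passport validity remaining > 38 months: 74 > 38 is true
  intended stay < 562 days: 278 < 562 is true
  has a sponsor letter: yes → true
  home-ties score ≥ 9: 6 ≥ 9 is false
Combine:
[1.1.1.1.1] false OR true = true
[1.1.1.1] NOT true = false
[1.1.1.2] false OR true = true
[1.1.1] false OR true = true
[1.1.2.3.1] false AND false = false
[1.1.2.3] NOT false = true
[1.1.2] false AND false AND true = false
[1.1] true OR false = true
[1.2.1.1] true AND false = false
[1.2.1.2] false → true (antecedent false ⇒ implication holds) = true
[1.2.1] false AND true = false
[1.2.2.1.1] true AND true = true
[1.2.2.1.2] true OR true = true
[1.2.2.1] true AND true = true
[1.2.2] NOT true = false
[1.2] false → false (antecedent false ⇒ implication holds) = true
[1] true AND true = true
[2] exactly-one(true, false, false) = true
[root] true AND true = true
Overall: true → granted

Granted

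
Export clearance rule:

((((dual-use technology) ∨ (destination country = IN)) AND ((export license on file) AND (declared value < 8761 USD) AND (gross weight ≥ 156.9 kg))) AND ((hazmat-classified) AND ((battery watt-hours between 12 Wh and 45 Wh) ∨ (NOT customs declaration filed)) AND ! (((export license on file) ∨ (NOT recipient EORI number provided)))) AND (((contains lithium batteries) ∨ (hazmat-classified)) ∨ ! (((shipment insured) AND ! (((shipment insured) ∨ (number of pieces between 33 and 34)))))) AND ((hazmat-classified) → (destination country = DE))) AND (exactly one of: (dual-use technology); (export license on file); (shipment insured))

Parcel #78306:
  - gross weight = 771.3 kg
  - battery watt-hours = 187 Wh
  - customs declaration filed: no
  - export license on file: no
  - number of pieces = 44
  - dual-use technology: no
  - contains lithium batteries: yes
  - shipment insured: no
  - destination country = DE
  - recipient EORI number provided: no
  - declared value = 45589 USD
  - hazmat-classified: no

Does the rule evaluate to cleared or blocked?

Blocked

Atomic conditions:
  dual-use technology: no → false
  destination country = IN: DE == IN is false
  export license on file: no → false
  declared value < 8761 USD: 45589 < 8761 is false
  gross weight ≥ 156.9 kg: 771.3 ≥ 156.9 is true
  hazmat-classified: no → false
  battery watt-hours between 12 Wh and 45 Wh: 187 in [12, 45] is false
  NOT customs declaration filed: no → true
  NOT recipient EORI number provided: no → true
  contains lithium batteries: yes → true
  shipment insured: no → false
  number of pieces between 33 and 34: 44 in [33, 34] is false
  destination country = DE: DE == DE is true
Combine:
[1.1.1] false OR false = false
[1.1.2] false AND false AND true = false
[1.1] false AND false = false
[1.2.2] false OR true = true
[1.2.3.1] false OR true = true
[1.2.3] NOT true = false
[1.2] false AND true AND false = false
[1.3.1] true OR false = true
[1.3.2.1.2.1] false OR false = false
[1.3.2.1.2] NOT false = true
[1.3.2.1] false AND true = false
[1.3.2] NOT false = true
[1.3] true OR true = true
[1.4] false → true (antecedent false ⇒ implication holds) = true
[1] false AND false AND true AND true = false
[2] exactly-one(false, false, false) = false
[root] false AND false = false
Overall: false → blocked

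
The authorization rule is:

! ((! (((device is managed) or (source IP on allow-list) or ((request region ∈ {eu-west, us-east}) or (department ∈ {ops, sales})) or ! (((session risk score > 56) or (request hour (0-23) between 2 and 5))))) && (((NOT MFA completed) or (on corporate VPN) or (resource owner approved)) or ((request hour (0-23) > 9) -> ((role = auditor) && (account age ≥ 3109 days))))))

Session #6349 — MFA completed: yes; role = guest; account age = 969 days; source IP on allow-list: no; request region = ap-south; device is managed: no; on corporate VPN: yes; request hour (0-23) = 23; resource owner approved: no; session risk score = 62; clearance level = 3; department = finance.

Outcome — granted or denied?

Atomic conditions:
  device is managed: no → false
  source IP on allow-list: no → false
  request region ∈ {eu-west, us-east}: ap-south is not in the set → false
  department ∈ {ops, sales}: finance is not in the set → false
  session risk score > 56: 62 > 56 is true
  request hour (0-23) between 2 and 5: 23 in [2, 5] is false
  NOT MFA completed: yes → false
  on corporate VPN: yes → true
  resource owner approved: no → false
  request hour (0-23) > 9: 23 > 9 is true
  role = auditor: guest == auditor is false
  account age ≥ 3109 days: 969 ≥ 3109 is false
Combine:
[1.1.1.3] false OR false = false
[1.1.1.4.1] true OR false = true
[1.1.1.4] NOT true = false
[1.1.1] false OR false OR false OR false = false
[1.1] NOT false = true
[1.2.1] false OR true OR false = true
[1.2.2.2] false AND false = false
[1.2.2] true → false = false
[1.2] true OR false = true
[1] true AND true = true
[root] NOT true = false
Overall: false → denied

Denied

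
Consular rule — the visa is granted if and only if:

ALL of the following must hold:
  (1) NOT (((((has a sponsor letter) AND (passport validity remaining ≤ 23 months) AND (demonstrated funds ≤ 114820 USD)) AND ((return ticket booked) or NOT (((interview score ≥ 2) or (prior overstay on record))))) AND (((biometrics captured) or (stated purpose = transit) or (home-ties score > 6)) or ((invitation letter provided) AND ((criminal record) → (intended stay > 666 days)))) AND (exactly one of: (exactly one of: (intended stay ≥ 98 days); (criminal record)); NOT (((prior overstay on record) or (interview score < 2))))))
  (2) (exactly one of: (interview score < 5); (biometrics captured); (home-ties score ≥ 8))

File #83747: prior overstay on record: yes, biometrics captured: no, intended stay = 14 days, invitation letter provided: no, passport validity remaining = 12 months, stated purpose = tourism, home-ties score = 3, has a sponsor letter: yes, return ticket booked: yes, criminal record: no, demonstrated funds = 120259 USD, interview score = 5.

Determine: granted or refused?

Refused

Atomic conditions:
  has a sponsor letter: yes → true
  passport validity remaining ≤ 23 months: 12 ≤ 23 is true
  demonstrated funds ≤ 114820 USD: 120259 ≤ 114820 is false
  return ticket booked: yes → true
  interview score ≥ 2: 5 ≥ 2 is true
  prior overstay on record: yes → true
  biometrics captured: no → false
  stated purpose = transit: tourism == transit is false
  home-ties score > 6: 3 > 6 is false
  invitation letter provided: no → false
  criminal record: no → false
  intended stay > 666 days: 14 > 666 is false
  intended stay ≥ 98 days: 14 ≥ 98 is false
  interview score < 2: 5 < 2 is false
  interview score < 5: 5 < 5 is false
  home-ties score ≥ 8: 3 ≥ 8 is false
Combine:
[1.1.1.1] true AND true AND false = false
[1.1.1.2.2.1] true OR true = true
[1.1.1.2.2] NOT true = false
[1.1.1.2] true OR false = true
[1.1.1] false AND true = false
[1.1.2.1] false OR false OR false = false
[1.1.2.2.2] false → false (antecedent false ⇒ implication holds) = true
[1.1.2.2] false AND true = false
[1.1.2] false OR false = false
[1.1.3.1] exactly-one(false, false) = false
[1.1.3.2.1] true OR false = true
[1.1.3.2] NOT true = false
[1.1.3] exactly-one(false, false) = false
[1.1] false AND false AND false = false
[1] NOT false = true
[2] exactly-one(false, false, false) = false
[root] true AND false = false
Overall: false → refused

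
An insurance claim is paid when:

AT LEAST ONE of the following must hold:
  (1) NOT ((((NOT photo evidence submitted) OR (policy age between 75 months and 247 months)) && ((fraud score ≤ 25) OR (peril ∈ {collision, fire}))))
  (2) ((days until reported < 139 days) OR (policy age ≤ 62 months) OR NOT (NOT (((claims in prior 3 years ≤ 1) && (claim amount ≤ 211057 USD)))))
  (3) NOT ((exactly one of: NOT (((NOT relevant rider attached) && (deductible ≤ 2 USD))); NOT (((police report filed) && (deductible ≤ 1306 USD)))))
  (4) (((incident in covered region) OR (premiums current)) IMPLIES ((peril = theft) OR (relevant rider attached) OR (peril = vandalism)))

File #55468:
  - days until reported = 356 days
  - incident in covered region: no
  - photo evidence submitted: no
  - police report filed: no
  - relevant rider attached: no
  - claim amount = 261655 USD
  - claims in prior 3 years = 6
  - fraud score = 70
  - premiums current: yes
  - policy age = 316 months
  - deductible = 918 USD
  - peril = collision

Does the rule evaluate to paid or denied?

Atomic conditions:
  NOT photo evidence submitted: no → true
  policy age between 75 months and 247 months: 316 in [75, 247] is false
  fraud score ≤ 25: 70 ≤ 25 is false
  peril ∈ {collision, fire}: collision is in the set → true
  days until reported < 139 days: 356 < 139 is false
  policy age ≤ 62 months: 316 ≤ 62 is false
  claims in prior 3 years ≤ 1: 6 ≤ 1 is false
  claim amount ≤ 211057 USD: 261655 ≤ 211057 is false
  NOT relevant rider attached: no → true
  deductible ≤ 2 USD: 918 ≤ 2 is false
  police report filed: no → false
  deductible ≤ 1306 USD: 918 ≤ 1306 is true
  incident in covered region: no → false
  premiums current: yes → true
  peril = theft: collision == theft is false
  relevant rider attached: no → false
  peril = vandalism: collision == vandalism is false
Combine:
[1.1.1] true OR false = true
[1.1.2] false OR true = true
[1.1] true AND true = true
[1] NOT true = false
[2.3.1.1] false AND false = false
[2.3.1] NOT false = true
[2.3] NOT true = false
[2] false OR false OR false = false
[3.1.1.1] true AND false = false
[3.1.1] NOT false = true
[3.1.2.1] false AND true = false
[3.1.2] NOT false = true
[3.1] exactly-one(true, true) = false
[3] NOT false = true
[4.1] false OR true = true
[4.2] false OR false OR false = false
[4] true → false = false
[root] false OR false OR true OR false = true
Overall: true → paid

Paid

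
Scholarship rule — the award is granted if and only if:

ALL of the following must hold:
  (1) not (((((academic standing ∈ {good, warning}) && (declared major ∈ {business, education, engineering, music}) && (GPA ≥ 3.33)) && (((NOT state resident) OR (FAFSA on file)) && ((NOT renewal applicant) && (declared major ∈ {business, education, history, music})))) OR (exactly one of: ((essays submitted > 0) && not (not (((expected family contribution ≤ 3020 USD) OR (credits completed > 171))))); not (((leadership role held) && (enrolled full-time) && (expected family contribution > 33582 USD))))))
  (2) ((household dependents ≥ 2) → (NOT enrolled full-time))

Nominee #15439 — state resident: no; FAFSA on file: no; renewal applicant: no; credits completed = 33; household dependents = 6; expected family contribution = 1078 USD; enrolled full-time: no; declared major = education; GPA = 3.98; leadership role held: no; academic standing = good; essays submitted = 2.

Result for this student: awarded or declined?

Declined

Atomic conditions:
  academic standing ∈ {good, warning}: good is in the set → true
  declared major ∈ {business, education, engineering, music}: education is in the set → true
  GPA ≥ 3.33: 3.98 ≥ 3.33 is true
  NOT state resident: no → true
  FAFSA on file: no → false
  NOT renewal applicant: no → true
  declared major ∈ {business, education, history, music}: education is in the set → true
  essays submitted > 0: 2 > 0 is true
  expected family contribution ≤ 3020 USD: 1078 ≤ 3020 is true
  credits completed > 171: 33 > 171 is false
  leadership role held: no → false
  enrolled full-time: no → false
  expected family contribution > 33582 USD: 1078 > 33582 is false
  household dependents ≥ 2: 6 ≥ 2 is true
  NOT enrolled full-time: no → true
Combine:
[1.1.1.1] true AND true AND true = true
[1.1.1.2.1] true OR false = true
[1.1.1.2.2] true AND true = true
[1.1.1.2] true AND true = true
[1.1.1] true AND true = true
[1.1.2.1.2.1.1] true OR false = true
[1.1.2.1.2.1] NOT true = false
[1.1.2.1.2] NOT false = true
[1.1.2.1] true AND true = true
[1.1.2.2.1] false AND false AND false = false
[1.1.2.2] NOT false = true
[1.1.2] exactly-one(true, true) = false
[1.1] true OR false = true
[1] NOT true = false
[2] true → true = true
[root] false AND true = false
Overall: false → declined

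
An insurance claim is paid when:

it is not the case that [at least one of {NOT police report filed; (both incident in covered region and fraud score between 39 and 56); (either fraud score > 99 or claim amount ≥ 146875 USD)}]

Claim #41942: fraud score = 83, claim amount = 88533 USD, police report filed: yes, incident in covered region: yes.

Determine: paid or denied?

Paid

Atomic conditions:
  NOT police report filed: yes → false
  incident in covered region: yes → true
  fraud score between 39 and 56: 83 in [39, 56] is false
  fraud score > 99: 83 > 99 is false
  claim amount ≥ 146875 USD: 88533 ≥ 146875 is false
Combine:
[1.2] true AND false = false
[1.3] false OR false = false
[1] false OR false OR false = false
[root] NOT false = true
Overall: true → paid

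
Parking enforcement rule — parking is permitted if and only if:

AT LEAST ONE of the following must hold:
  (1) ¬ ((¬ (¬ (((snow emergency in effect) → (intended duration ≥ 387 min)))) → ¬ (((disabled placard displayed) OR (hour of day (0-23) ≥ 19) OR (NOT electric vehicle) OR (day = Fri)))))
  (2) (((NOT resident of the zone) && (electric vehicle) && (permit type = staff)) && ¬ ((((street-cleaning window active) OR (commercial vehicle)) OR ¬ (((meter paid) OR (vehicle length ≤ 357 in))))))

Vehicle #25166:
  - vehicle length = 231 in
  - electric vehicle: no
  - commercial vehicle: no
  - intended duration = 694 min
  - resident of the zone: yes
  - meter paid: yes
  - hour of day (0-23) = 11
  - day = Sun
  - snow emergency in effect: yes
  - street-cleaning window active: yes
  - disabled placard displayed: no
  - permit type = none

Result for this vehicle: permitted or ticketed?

Permitted

Atomic conditions:
  snow emergency in effect: yes → true
  intended duration ≥ 387 min: 694 ≥ 387 is true
  disabled placard displayed: no → false
  hour of day (0-23) ≥ 19: 11 ≥ 19 is false
  NOT electric vehicle: no → true
  day = Fri: Sun == Fri is false
  NOT resident of the zone: yes → false
  electric vehicle: no → false
  permit type = staff: none == staff is false
  street-cleaning window active: yes → true
  commercial vehicle: no → false
  meter paid: yes → true
  vehicle length ≤ 357 in: 231 ≤ 357 is true
Combine:
[1.1.1.1.1] true → true = true
[1.1.1.1] NOT true = false
[1.1.1] NOT false = true
[1.1.2.1] false OR false OR true OR false = true
[1.1.2] NOT true = false
[1.1] true → false = false
[1] NOT false = true
[2.1] false AND false AND false = false
[2.2.1.1] true OR false = true
[2.2.1.2.1] true OR true = true
[2.2.1.2] NOT true = false
[2.2.1] true OR false = true
[2.2] NOT true = false
[2] false AND false = false
[root] true OR false = true
Overall: true → permitted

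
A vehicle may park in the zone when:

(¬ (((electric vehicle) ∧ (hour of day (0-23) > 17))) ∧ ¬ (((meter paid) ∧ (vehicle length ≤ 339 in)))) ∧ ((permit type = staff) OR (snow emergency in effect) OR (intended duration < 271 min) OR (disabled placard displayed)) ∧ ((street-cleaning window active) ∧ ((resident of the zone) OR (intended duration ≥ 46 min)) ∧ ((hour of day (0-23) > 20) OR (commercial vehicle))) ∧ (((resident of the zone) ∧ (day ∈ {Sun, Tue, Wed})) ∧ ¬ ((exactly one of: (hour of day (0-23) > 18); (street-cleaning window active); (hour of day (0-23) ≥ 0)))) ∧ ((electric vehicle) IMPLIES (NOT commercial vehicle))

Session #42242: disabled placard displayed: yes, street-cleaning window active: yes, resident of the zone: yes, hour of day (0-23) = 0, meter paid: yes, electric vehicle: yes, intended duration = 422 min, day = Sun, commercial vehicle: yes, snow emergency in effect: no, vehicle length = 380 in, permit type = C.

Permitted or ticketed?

Atomic conditions:
  electric vehicle: yes → true
  hour of day (0-23) > 17: 0 > 17 is false
  meter paid: yes → true
  vehicle length ≤ 339 in: 380 ≤ 339 is false
  permit type = staff: C == staff is false
  snow emergency in effect: no → false
  intended duration < 271 min: 422 < 271 is false
  disabled placard displayed: yes → true
  street-cleaning window active: yes → true
  resident of the zone: yes → true
  intended duration ≥ 46 min: 422 ≥ 46 is true
  hour of day (0-23) > 20: 0 > 20 is false
  commercial vehicle: yes → true
  day ∈ {Sun, Tue, Wed}: Sun is in the set → true
  hour of day (0-23) > 18: 0 > 18 is false
  hour of day (0-23) ≥ 0: 0 ≥ 0 is true
  NOT commercial vehicle: yes → false
Combine:
[1.1.1] true AND false = false
[1.1] NOT false = true
[1.2.1] true AND false = false
[1.2] NOT false = true
[1] true AND true = true
[2] false OR false OR false OR true = true
[3.2] true OR true = true
[3.3] false OR true = true
[3] true AND true AND true = true
[4.1] true AND true = true
[4.2.1] exactly-one(false, true, true) = false
[4.2] NOT false = true
[4] true AND true = true
[5] true → false = false
[root] true AND true AND true AND true AND false = false
Overall: false → ticketed

Ticketed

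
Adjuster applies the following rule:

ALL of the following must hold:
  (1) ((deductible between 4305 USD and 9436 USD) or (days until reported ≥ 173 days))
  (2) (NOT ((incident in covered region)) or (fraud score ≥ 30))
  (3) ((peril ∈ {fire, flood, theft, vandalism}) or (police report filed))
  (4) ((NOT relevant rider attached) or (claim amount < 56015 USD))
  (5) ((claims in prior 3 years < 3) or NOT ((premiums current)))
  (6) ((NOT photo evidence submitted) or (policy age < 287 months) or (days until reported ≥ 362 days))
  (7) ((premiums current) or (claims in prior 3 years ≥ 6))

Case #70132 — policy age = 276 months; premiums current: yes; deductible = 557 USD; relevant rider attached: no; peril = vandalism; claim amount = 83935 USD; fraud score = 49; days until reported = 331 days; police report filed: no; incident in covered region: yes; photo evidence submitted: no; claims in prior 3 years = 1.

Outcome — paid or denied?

Atomic conditions:
  deductible between 4305 USD and 9436 USD: 557 in [4305, 9436] is false
  days until reported ≥ 173 days: 331 ≥ 173 is true
  incident in covered region: yes → true
  fraud score ≥ 30: 49 ≥ 30 is true
  peril ∈ {fire, flood, theft, vandalism}: vandalism is in the set → true
  police report filed: no → false
  NOT relevant rider attached: no → true
  claim amount < 56015 USD: 83935 < 56015 is false
  claims in prior 3 years < 3: 1 < 3 is true
  premiums current: yes → true
  NOT photo evidence submitted: no → true
  policy age < 287 months: 276 < 287 is true
  days until reported ≥ 362 days: 331 ≥ 362 is false
  claims in prior 3 years ≥ 6: 1 ≥ 6 is false
Combine:
[1] false OR true = true
[2.1] NOT true = false
[2] false OR true = true
[3] true OR false = true
[4] true OR false = true
[5.2] NOT true = false
[5] true OR false = true
[6] true OR true OR false = true
[7] true OR false = true
[root] true AND true AND true AND true AND true AND true AND true = true
Overall: true → paid

Paid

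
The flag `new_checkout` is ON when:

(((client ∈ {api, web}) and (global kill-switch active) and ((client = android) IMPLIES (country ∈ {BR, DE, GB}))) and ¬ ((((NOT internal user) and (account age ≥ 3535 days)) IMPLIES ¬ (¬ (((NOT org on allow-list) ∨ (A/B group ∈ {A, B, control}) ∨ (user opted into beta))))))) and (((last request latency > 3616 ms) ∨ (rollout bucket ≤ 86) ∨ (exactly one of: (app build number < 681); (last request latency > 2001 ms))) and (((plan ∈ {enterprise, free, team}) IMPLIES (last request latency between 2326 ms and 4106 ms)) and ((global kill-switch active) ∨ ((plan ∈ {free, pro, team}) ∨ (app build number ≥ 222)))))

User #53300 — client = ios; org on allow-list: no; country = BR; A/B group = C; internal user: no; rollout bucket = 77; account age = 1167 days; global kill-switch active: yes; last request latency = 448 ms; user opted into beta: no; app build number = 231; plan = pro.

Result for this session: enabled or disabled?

Atomic conditions:
  client ∈ {api, web}: ios is not in the set → false
  global kill-switch active: yes → true
  client = android: ios == android is false
  country ∈ {BR, DE, GB}: BR is in the set → true
  NOT internal user: no → true
  account age ≥ 3535 days: 1167 ≥ 3535 is false
  NOT org on allow-list: no → true
  A/B group ∈ {A, B, control}: C is not in the set → false
  user opted into beta: no → false
  last request latency > 3616 ms: 448 > 3616 is false
  rollout bucket ≤ 86: 77 ≤ 86 is true
  app build number < 681: 231 < 681 is true
  last request latency > 2001 ms: 448 > 2001 is false
  plan ∈ {enterprise, free, team}: pro is not in the set → false
  last request latency between 2326 ms and 4106 ms: 448 in [2326, 4106] is false
  plan ∈ {free, pro, team}: pro is in the set → true
  app build number ≥ 222: 231 ≥ 222 is true
Combine:
[1.1.3] false → true (antecedent false ⇒ implication holds) = true
[1.1] false AND true AND true = false
[1.2.1.1] true AND false = false
[1.2.1.2.1.1] true OR false OR false = true
[1.2.1.2.1] NOT true = false
[1.2.1.2] NOT false = true
[1.2.1] false → true (antecedent false ⇒ implication holds) = true
[1.2] NOT true = false
[1] false AND false = false
[2.1.3] exactly-one(true, false) = true
[2.1] false OR true OR true = true
[2.2.1] false → false (antecedent false ⇒ implication holds) = true
[2.2.2.2] true OR true = true
[2.2.2] true OR true = true
[2.2] true AND true = true
[2] true AND true = true
[root] false AND true = false
Overall: false → disabled

Disabled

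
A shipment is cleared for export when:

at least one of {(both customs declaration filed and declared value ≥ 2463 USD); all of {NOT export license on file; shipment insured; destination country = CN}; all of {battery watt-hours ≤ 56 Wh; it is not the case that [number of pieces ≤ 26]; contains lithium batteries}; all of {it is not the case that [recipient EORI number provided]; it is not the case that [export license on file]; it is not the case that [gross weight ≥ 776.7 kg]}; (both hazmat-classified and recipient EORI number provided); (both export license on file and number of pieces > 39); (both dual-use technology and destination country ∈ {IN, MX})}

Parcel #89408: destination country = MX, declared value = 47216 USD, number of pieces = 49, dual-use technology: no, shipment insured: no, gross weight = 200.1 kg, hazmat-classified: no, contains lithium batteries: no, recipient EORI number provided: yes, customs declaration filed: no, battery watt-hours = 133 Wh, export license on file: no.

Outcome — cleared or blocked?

Atomic conditions:
  customs declaration filed: no → false
  declared value ≥ 2463 USD: 47216 ≥ 2463 is true
  NOT export license on file: no → true
  shipment insured: no → false
  destination country = CN: MX == CN is false
  battery watt-hours ≤ 56 Wh: 133 ≤ 56 is false
  number of pieces ≤ 26: 49 ≤ 26 is false
  contains lithium batteries: no → false
  recipient EORI number provided: yes → true
  export license on file: no → false
  gross weight ≥ 776.7 kg: 200.1 ≥ 776.7 is false
  hazmat-classified: no → false
  number of pieces > 39: 49 > 39 is true
  dual-use technology: no → false
  destination country ∈ {IN, MX}: MX is in the set → true
Combine:
[1] false AND true = false
[2] true AND false AND false = false
[3.2] NOT false = true
[3] false AND true AND false = false
[4.1] NOT true = false
[4.2] NOT false = true
[4.3] NOT false = true
[4] false AND true AND true = false
[5] false AND true = false
[6] false AND true = false
[7] false AND true = false
[root] false OR false OR false OR false OR false OR false OR false = false
Overall: false → blocked

Blocked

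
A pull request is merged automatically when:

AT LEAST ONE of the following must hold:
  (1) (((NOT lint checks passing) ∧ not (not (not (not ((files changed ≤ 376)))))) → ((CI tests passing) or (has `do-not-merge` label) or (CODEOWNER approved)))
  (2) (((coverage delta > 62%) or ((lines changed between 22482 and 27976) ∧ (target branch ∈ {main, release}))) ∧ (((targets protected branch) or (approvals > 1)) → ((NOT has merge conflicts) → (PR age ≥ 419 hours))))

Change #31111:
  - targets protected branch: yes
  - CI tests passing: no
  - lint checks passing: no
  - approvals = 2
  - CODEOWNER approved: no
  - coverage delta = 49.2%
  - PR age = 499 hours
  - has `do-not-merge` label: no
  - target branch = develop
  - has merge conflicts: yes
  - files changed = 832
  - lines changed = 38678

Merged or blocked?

Merged

Atomic conditions:
  NOT lint checks passing: no → true
  files changed ≤ 376: 832 ≤ 376 is false
  CI tests passing: no → false
  has `do-not-merge` label: no → false
  CODEOWNER approved: no → false
  coverage delta > 62%: 49.2 > 62 is false
  lines changed between 22482 and 27976: 38678 in [22482, 27976] is false
  target branch ∈ {main, release}: develop is not in the set → false
  targets protected branch: yes → true
  approvals > 1: 2 > 1 is true
  NOT has merge conflicts: yes → false
  PR age ≥ 419 hours: 499 ≥ 419 is true
Combine:
[1.1.2.1.1.1] NOT false = true
[1.1.2.1.1] NOT true = false
[1.1.2.1] NOT false = true
[1.1.2] NOT true = false
[1.1] true AND false = false
[1.2] false OR false OR false = false
[1] false → false (antecedent false ⇒ implication holds) = true
[2.1.2] false AND false = false
[2.1] false OR false = false
[2.2.1] true OR true = true
[2.2.2] false → true (antecedent false ⇒ implication holds) = true
[2.2] true → true = true
[2] false AND true = false
[root] true OR false = true
Overall: true → merged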